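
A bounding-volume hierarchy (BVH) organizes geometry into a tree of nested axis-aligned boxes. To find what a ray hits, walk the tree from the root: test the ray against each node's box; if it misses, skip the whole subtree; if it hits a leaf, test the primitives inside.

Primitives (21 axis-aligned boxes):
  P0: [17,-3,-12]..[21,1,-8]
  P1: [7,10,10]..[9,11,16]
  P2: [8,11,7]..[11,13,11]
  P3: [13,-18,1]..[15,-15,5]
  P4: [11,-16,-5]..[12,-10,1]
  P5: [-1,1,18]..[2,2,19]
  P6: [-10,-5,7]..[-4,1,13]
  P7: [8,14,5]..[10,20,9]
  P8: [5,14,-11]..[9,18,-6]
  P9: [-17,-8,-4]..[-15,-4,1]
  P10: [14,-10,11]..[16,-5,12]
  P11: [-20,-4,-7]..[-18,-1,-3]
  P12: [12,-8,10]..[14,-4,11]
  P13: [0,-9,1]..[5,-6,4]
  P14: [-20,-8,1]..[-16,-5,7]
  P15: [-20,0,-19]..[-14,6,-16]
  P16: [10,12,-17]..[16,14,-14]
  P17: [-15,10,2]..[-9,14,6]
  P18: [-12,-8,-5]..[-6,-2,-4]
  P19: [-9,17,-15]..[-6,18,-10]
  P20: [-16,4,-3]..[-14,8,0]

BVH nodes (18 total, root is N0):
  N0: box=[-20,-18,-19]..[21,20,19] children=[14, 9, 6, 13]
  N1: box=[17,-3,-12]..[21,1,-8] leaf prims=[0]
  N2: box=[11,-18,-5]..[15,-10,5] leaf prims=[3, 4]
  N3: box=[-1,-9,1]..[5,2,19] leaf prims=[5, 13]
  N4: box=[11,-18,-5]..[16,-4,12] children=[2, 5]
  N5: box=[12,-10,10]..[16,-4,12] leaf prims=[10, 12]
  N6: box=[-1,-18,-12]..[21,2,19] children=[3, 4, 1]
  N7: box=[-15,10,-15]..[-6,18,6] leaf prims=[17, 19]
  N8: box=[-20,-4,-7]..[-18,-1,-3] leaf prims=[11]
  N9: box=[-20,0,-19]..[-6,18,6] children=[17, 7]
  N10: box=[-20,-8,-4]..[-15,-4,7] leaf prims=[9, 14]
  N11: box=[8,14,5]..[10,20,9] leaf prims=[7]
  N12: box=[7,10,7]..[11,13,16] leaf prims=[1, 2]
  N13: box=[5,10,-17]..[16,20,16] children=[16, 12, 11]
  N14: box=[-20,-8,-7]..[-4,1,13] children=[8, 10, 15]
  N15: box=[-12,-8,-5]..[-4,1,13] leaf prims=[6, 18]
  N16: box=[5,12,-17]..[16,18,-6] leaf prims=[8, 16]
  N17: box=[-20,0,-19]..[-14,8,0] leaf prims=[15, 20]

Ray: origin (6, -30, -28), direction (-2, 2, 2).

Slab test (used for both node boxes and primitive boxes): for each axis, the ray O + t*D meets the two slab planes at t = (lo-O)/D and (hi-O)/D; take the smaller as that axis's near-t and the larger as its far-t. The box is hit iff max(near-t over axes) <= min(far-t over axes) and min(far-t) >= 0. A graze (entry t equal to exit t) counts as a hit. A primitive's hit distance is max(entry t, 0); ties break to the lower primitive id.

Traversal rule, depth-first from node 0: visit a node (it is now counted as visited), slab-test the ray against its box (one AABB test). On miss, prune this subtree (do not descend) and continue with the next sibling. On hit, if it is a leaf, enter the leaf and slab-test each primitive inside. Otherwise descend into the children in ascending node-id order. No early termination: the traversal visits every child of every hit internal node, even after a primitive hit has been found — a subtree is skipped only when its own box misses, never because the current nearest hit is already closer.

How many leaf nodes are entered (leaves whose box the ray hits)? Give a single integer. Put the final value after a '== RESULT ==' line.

Traverse from the root:
N0 x:[-15/2,13] y:[6,25] z:[9/2,47/2] -> hit [6,13], descend [6, 9, 13, 14]
  N6 x:[-15/2,7/2] y:[6,16] z:[8,47/2] -> miss, prune
  N9 x:[6,13] y:[15,24] z:[9/2,17] -> miss, prune
  N13 x:[-5,1/2] y:[20,25] z:[11/2,22] -> miss, prune
  N14 x:[5,13] y:[11,31/2] z:[21/2,41/2] -> hit [11,13], descend [8, 10, 15]
    N8 x:[12,13] y:[13,29/2] z:[21/2,25/2] -> miss, prune
    N10 x:[21/2,13] y:[11,13] z:[12,35/2] -> hit [12,13] leaf, test {P9(miss), P14(miss)}
    N15 x:[5,9] y:[11,31/2] z:[23/2,41/2] -> miss, prune

8 AABB tests over nodes [0, 6, 9, 13, 14, 8, 10, 15]; 1 leaf entered; closest miss.

== RESULT ==
1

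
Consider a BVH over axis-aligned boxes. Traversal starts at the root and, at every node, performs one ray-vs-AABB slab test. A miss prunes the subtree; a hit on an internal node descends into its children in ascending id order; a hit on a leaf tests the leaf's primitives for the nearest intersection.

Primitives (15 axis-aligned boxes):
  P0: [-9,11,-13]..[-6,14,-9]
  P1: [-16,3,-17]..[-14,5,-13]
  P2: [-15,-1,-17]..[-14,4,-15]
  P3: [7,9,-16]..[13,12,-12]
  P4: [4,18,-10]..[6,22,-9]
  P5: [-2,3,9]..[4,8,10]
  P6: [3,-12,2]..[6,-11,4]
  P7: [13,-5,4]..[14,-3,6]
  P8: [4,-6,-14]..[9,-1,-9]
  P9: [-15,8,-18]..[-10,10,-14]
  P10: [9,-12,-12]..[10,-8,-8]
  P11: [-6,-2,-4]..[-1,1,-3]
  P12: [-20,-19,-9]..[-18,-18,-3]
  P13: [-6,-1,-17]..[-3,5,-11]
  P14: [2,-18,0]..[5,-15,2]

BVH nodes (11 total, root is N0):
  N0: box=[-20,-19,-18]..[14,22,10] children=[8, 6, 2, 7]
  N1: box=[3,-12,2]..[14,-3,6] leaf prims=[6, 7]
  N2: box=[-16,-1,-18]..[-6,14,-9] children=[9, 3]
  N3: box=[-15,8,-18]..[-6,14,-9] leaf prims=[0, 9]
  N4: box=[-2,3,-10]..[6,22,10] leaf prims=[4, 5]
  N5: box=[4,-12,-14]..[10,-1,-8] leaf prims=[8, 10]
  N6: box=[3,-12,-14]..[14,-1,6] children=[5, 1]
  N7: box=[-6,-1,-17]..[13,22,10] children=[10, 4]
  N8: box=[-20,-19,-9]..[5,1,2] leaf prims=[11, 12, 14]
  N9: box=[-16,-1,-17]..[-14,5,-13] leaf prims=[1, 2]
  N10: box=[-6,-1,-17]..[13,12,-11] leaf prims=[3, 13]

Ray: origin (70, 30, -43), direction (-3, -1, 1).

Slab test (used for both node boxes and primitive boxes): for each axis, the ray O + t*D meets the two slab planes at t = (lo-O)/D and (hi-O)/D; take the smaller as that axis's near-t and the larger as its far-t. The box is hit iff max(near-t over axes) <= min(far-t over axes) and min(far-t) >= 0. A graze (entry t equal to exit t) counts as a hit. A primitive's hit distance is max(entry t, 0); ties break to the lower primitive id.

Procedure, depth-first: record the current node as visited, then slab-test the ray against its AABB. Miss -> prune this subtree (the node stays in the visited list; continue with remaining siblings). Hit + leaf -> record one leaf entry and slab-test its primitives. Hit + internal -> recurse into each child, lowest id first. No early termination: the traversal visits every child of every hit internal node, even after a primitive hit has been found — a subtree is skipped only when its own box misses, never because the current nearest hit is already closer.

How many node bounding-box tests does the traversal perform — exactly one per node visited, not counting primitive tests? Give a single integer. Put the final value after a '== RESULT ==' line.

Walk:
N0 x:[56/3,30] y:[8,49] z:[25,53] -> hit [25,30], descend [2, 6, 7, 8]
  N2 x:[76/3,86/3] y:[16,31] z:[25,34] -> hit [76/3,86/3], descend [3, 9]
    N3 x:[76/3,85/3] y:[16,22] z:[25,34] -> miss, prune
    N9 x:[28,86/3] y:[25,31] z:[26,30] -> hit [28,86/3] leaf, test {P1(miss), P2@t=28}
  N6 x:[56/3,67/3] y:[31,42] z:[29,49] -> miss, prune
  N7 x:[19,76/3] y:[8,31] z:[26,53] -> miss, prune
  N8 x:[65/3,30] y:[29,49] z:[34,45] -> miss, prune

7 AABB tests over nodes [0, 2, 3, 9, 6, 7, 8]; 1 leaf entered; closest P2.

== RESULT ==
7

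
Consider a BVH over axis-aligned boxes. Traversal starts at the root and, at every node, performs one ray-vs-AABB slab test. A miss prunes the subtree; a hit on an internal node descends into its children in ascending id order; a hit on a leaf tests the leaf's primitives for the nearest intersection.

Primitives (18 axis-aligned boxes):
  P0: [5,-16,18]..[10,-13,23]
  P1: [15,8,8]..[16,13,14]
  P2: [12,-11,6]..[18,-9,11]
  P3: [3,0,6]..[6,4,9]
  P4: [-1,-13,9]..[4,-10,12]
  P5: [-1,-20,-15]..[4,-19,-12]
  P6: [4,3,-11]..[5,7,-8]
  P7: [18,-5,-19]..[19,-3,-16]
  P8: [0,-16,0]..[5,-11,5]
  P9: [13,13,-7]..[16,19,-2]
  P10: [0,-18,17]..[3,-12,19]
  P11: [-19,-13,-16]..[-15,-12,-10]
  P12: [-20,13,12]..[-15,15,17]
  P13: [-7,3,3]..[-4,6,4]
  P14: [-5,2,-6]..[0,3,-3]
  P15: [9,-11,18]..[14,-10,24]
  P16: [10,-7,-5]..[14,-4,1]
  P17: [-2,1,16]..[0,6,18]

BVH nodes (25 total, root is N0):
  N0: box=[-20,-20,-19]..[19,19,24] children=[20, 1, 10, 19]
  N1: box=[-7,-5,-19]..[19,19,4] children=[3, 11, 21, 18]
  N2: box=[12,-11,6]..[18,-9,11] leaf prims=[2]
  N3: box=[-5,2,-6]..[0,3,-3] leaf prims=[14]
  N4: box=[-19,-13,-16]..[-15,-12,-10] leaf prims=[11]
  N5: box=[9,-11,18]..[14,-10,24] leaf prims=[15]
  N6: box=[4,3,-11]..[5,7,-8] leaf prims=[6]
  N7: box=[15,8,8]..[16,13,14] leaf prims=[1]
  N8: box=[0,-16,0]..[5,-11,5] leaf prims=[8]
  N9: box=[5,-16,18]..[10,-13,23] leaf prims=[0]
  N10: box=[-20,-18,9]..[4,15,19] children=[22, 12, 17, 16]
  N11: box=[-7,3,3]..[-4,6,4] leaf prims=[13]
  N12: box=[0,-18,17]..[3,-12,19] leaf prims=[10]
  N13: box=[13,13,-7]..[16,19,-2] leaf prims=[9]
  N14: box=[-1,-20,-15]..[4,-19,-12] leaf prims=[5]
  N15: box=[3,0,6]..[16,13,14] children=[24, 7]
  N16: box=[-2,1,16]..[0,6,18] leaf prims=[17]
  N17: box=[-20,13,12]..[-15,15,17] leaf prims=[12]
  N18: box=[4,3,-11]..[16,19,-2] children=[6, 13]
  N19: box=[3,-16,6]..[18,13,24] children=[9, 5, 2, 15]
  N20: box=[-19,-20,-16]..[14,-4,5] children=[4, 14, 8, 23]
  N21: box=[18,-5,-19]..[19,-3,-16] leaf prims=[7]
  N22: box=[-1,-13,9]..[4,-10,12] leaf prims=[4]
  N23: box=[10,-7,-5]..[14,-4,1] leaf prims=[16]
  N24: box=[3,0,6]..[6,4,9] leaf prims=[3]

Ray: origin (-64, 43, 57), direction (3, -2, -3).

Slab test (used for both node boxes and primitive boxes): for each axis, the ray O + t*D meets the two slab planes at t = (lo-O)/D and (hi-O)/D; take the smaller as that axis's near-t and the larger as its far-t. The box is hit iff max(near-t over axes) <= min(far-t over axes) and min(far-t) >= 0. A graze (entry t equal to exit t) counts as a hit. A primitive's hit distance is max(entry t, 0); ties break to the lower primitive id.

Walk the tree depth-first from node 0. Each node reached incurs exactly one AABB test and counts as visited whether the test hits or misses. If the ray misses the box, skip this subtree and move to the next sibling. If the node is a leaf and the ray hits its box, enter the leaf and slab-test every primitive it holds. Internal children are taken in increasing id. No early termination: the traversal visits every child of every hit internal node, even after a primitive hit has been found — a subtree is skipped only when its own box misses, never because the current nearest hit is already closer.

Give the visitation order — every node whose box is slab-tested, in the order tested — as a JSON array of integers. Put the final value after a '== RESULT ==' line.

Trace the traversal:
N0 x:[44/3,83/3] y:[12,63/2] z:[11,76/3] -> hit [44/3,76/3], descend [1, 10, 19, 20]
  N1 x:[19,83/3] y:[12,24] z:[53/3,76/3] -> hit [19,24], descend [3, 11, 18, 21]
    N3 x:[59/3,64/3] y:[20,41/2] z:[20,21] -> hit [20,41/2] leaf, test {P14@t=20}
    N11 x:[19,20] y:[37/2,20] z:[53/3,18] -> miss, prune
    N18 x:[68/3,80/3] y:[12,20] z:[59/3,68/3] -> miss, prune
    N21 x:[82/3,83/3] y:[23,24] z:[73/3,76/3] -> miss, prune
  N10 x:[44/3,68/3] y:[14,61/2] z:[38/3,16] -> hit [44/3,16], descend [12, 16, 17, 22]
    N12 x:[64/3,67/3] y:[55/2,61/2] z:[38/3,40/3] -> miss, prune
    N16 x:[62/3,64/3] y:[37/2,21] z:[13,41/3] -> miss, prune
    N17 x:[44/3,49/3] y:[14,15] z:[40/3,15] -> hit [44/3,15] leaf, test {P12@t=44/3}
    N22 x:[21,68/3] y:[53/2,28] z:[15,16] -> miss, prune
  N19 x:[67/3,82/3] y:[15,59/2] z:[11,17] -> miss, prune
  N20 x:[15,26] y:[47/2,63/2] z:[52/3,73/3] -> hit [47/2,73/3], descend [4, 8, 14, 23]
    N4 x:[15,49/3] y:[55/2,28] z:[67/3,73/3] -> miss, prune
    N8 x:[64/3,23] y:[27,59/2] z:[52/3,19] -> miss, prune
    N14 x:[21,68/3] y:[31,63/2] z:[23,24] -> miss, prune
    N23 x:[74/3,26] y:[47/2,25] z:[56/3,62/3] -> miss, prune

Summary -> nodes [0, 1, 3, 11, 18, 21, 10, 12, 16, 17, 22, 19, 20, 4, 8, 14, 23]; box-tests=17; leaf-entries=2; first=P12

== RESULT ==
[0, 1, 3, 11, 18, 21, 10, 12, 16, 17, 22, 19, 20, 4, 8, 14, 23]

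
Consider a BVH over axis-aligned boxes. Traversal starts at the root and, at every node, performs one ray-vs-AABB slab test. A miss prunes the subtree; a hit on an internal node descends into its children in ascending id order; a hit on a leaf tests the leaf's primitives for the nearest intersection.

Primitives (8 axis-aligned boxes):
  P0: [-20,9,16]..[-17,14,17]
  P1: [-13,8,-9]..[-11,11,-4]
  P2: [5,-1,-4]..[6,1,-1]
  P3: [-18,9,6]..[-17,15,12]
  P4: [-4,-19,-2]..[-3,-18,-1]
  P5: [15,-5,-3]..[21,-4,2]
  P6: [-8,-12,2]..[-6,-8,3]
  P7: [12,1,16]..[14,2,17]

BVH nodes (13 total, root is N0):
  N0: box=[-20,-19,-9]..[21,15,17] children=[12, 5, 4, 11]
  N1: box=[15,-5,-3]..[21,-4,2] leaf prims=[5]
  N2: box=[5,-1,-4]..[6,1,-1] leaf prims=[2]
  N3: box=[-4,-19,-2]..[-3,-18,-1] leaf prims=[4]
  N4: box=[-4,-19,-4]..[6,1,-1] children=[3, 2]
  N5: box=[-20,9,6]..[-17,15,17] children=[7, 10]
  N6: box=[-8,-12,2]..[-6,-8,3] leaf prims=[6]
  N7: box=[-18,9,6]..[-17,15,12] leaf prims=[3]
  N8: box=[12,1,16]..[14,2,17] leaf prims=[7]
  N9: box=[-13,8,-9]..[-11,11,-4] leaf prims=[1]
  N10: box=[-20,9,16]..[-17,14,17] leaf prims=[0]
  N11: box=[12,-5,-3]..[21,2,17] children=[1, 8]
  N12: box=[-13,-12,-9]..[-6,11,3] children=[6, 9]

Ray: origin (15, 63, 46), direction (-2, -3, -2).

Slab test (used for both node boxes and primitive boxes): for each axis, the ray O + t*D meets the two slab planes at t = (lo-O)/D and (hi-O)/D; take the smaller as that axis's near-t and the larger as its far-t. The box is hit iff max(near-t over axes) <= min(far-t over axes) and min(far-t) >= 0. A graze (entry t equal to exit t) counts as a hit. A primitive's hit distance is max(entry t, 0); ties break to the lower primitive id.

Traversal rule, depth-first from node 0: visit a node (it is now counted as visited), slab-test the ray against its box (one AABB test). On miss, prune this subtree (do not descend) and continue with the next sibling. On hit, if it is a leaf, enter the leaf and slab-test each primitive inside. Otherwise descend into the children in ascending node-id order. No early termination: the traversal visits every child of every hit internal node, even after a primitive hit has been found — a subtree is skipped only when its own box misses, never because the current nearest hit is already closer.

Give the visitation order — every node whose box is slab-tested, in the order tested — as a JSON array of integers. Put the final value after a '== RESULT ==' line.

Walk:
N0 x:[-3,35/2] y:[16,82/3] z:[29/2,55/2] -> hit [16,35/2], descend [4, 5, 11, 12]
  N4 x:[9/2,19/2] y:[62/3,82/3] z:[47/2,25] -> miss, prune
  N5 x:[16,35/2] y:[16,18] z:[29/2,20] -> hit [16,35/2], descend [7, 10]
    N7 x:[16,33/2] y:[16,18] z:[17,20] -> miss, prune
    N10 x:[16,35/2] y:[49/3,18] z:[29/2,15] -> miss, prune
  N11 x:[-3,3/2] y:[61/3,68/3] z:[29/2,49/2] -> miss, prune
  N12 x:[21/2,14] y:[52/3,25] z:[43/2,55/2] -> miss, prune

Summary -> nodes [0, 4, 5, 7, 10, 11, 12]; box-tests=7; leaf-entries=0; first=miss

== RESULT ==
[0, 4, 5, 7, 10, 11, 12]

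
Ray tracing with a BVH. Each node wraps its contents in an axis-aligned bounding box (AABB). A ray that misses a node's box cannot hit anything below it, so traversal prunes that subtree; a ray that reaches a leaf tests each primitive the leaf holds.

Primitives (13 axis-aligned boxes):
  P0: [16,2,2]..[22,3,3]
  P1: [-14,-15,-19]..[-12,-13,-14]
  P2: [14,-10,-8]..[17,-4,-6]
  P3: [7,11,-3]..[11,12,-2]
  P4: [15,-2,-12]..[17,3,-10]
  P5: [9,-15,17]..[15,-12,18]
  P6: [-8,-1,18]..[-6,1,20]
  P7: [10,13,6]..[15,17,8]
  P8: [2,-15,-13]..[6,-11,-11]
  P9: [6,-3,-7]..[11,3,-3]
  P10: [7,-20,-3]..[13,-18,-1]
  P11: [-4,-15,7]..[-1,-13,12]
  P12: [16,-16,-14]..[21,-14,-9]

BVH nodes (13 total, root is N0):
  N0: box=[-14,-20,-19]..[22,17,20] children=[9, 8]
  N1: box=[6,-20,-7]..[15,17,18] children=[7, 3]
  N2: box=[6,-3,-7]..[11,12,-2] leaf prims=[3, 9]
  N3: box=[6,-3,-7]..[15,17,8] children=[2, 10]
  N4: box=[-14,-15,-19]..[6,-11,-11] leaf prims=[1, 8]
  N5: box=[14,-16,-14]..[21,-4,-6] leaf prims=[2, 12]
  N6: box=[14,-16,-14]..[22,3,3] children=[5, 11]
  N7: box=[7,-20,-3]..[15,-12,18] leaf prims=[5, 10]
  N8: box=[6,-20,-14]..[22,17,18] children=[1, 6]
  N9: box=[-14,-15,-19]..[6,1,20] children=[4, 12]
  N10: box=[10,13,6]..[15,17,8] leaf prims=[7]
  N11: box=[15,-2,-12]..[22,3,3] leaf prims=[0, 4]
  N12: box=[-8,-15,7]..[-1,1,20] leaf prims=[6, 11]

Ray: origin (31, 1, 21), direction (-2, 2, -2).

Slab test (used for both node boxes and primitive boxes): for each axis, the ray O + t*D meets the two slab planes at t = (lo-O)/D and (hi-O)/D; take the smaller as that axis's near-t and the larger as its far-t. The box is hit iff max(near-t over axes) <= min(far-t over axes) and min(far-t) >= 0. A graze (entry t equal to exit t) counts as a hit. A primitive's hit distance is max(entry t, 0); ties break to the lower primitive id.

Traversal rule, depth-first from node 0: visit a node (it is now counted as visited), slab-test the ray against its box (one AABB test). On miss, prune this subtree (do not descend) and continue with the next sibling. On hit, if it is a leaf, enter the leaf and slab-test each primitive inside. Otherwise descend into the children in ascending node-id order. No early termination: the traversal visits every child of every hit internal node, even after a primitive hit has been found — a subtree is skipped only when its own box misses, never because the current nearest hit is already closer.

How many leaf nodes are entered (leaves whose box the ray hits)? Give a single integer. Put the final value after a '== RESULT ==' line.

Trace the traversal:
N0 x:[9/2,45/2] y:[-21/2,8] z:[1/2,20] -> hit [9/2,8], descend [8, 9]
  N8 x:[9/2,25/2] y:[-21/2,8] z:[3/2,35/2] -> hit [9/2,8], descend [1, 6]
    N1 x:[8,25/2] y:[-21/2,8] z:[3/2,14] -> hit [8,8], descend [3, 7]
      N3 x:[8,25/2] y:[-2,8] z:[13/2,14] -> hit [8,8], descend [2, 10]
        N2 x:[10,25/2] y:[-2,11/2] z:[23/2,14] -> miss, prune
        N10 x:[8,21/2] y:[6,8] z:[13/2,15/2] -> miss, prune
      N7 x:[8,12] y:[-21/2,-13/2] z:[3/2,12] -> miss, prune
    N6 x:[9/2,17/2] y:[-17/2,1] z:[9,35/2] -> miss, prune
  N9 x:[25/2,45/2] y:[-8,0] z:[1/2,20] -> miss, prune

Summary -> nodes [0, 8, 1, 3, 2, 10, 7, 6, 9]; box-tests=9; leaf-entries=0; first=miss

== RESULT ==
0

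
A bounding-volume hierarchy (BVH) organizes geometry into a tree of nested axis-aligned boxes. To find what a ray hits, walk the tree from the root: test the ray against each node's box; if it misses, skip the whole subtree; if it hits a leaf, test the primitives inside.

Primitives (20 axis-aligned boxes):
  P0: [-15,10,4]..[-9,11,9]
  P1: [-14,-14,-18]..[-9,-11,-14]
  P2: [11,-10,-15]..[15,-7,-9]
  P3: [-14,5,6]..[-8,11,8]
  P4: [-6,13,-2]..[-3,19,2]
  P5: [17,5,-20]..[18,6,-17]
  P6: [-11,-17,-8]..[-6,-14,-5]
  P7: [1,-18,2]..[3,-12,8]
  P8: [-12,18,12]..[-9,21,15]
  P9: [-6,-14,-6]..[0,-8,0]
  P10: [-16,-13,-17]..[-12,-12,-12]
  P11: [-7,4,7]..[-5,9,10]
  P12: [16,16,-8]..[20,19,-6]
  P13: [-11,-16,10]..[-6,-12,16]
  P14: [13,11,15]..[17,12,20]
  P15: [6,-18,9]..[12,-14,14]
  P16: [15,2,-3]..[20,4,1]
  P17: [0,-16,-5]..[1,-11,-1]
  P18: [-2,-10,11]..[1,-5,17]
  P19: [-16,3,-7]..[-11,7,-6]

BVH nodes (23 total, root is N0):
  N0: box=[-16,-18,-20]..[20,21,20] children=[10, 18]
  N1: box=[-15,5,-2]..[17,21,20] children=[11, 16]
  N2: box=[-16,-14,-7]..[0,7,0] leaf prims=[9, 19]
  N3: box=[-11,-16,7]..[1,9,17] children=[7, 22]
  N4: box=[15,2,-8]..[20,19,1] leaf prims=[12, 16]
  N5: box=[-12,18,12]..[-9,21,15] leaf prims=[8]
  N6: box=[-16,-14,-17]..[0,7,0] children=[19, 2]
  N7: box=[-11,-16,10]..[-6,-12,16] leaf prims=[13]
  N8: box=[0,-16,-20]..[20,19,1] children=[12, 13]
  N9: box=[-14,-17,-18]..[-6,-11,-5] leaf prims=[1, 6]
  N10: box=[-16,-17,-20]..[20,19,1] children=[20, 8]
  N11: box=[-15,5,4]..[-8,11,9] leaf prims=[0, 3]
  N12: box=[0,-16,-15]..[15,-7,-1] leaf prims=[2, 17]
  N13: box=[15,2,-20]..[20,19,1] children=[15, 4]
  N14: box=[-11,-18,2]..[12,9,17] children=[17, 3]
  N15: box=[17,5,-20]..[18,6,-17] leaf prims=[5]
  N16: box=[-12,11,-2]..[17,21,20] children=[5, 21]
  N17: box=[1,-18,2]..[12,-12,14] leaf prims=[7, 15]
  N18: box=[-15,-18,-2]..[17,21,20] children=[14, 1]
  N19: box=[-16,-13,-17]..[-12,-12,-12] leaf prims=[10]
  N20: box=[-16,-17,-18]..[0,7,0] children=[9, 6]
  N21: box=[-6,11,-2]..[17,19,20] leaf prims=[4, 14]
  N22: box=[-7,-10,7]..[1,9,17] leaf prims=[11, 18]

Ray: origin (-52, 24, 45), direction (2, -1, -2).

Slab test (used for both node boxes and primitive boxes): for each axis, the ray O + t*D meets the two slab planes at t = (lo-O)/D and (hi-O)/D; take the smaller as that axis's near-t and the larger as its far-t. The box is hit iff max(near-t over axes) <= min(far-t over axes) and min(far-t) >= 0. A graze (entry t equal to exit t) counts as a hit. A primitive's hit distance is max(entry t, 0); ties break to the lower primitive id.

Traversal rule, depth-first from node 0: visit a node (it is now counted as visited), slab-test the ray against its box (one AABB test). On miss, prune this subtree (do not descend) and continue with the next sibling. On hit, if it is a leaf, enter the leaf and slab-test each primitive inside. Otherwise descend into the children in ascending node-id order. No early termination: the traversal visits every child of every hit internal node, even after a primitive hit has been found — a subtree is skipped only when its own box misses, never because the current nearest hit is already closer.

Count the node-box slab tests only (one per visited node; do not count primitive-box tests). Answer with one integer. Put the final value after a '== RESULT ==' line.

Walk:
N0 x:[18,36] y:[3,42] z:[25/2,65/2] -> hit [18,65/2], descend [10, 18]
  N10 x:[18,36] y:[5,41] z:[22,65/2] -> hit [22,65/2], descend [8, 20]
    N8 x:[26,36] y:[5,40] z:[22,65/2] -> hit [26,65/2], descend [12, 13]
      N12 x:[26,67/2] y:[31,40] z:[23,30] -> miss, prune
      N13 x:[67/2,36] y:[5,22] z:[22,65/2] -> miss, prune
    N20 x:[18,26] y:[17,41] z:[45/2,63/2] -> hit [45/2,26], descend [6, 9]
      N6 x:[18,26] y:[17,38] z:[45/2,31] -> hit [45/2,26], descend [2, 19]
        N2 x:[18,26] y:[17,38] z:[45/2,26] -> hit [45/2,26] leaf, test {P9(miss), P19(miss)}
        N19 x:[18,20] y:[36,37] z:[57/2,31] -> miss, prune
      N9 x:[19,23] y:[35,41] z:[25,63/2] -> miss, prune
  N18 x:[37/2,69/2] y:[3,42] z:[25/2,47/2] -> hit [37/2,47/2], descend [1, 14]
    N1 x:[37/2,69/2] y:[3,19] z:[25/2,47/2] -> hit [37/2,19], descend [11, 16]
      N11 x:[37/2,22] y:[13,19] z:[18,41/2] -> hit [37/2,19] leaf, test {P0(miss), P3@t=19}
      N16 x:[20,69/2] y:[3,13] z:[25/2,47/2] -> miss, prune
    N14 x:[41/2,32] y:[15,42] z:[14,43/2] -> hit [41/2,43/2], descend [3, 17]
      N3 x:[41/2,53/2] y:[15,40] z:[14,19] -> miss, prune
      N17 x:[53/2,32] y:[36,42] z:[31/2,43/2] -> miss, prune

order=[0, 10, 8, 12, 13, 20, 6, 2, 19, 9, 18, 1, 11, 16, 14, 3, 17]  |boxes|=17  |leaves|=2  hit=P3

== RESULT ==
17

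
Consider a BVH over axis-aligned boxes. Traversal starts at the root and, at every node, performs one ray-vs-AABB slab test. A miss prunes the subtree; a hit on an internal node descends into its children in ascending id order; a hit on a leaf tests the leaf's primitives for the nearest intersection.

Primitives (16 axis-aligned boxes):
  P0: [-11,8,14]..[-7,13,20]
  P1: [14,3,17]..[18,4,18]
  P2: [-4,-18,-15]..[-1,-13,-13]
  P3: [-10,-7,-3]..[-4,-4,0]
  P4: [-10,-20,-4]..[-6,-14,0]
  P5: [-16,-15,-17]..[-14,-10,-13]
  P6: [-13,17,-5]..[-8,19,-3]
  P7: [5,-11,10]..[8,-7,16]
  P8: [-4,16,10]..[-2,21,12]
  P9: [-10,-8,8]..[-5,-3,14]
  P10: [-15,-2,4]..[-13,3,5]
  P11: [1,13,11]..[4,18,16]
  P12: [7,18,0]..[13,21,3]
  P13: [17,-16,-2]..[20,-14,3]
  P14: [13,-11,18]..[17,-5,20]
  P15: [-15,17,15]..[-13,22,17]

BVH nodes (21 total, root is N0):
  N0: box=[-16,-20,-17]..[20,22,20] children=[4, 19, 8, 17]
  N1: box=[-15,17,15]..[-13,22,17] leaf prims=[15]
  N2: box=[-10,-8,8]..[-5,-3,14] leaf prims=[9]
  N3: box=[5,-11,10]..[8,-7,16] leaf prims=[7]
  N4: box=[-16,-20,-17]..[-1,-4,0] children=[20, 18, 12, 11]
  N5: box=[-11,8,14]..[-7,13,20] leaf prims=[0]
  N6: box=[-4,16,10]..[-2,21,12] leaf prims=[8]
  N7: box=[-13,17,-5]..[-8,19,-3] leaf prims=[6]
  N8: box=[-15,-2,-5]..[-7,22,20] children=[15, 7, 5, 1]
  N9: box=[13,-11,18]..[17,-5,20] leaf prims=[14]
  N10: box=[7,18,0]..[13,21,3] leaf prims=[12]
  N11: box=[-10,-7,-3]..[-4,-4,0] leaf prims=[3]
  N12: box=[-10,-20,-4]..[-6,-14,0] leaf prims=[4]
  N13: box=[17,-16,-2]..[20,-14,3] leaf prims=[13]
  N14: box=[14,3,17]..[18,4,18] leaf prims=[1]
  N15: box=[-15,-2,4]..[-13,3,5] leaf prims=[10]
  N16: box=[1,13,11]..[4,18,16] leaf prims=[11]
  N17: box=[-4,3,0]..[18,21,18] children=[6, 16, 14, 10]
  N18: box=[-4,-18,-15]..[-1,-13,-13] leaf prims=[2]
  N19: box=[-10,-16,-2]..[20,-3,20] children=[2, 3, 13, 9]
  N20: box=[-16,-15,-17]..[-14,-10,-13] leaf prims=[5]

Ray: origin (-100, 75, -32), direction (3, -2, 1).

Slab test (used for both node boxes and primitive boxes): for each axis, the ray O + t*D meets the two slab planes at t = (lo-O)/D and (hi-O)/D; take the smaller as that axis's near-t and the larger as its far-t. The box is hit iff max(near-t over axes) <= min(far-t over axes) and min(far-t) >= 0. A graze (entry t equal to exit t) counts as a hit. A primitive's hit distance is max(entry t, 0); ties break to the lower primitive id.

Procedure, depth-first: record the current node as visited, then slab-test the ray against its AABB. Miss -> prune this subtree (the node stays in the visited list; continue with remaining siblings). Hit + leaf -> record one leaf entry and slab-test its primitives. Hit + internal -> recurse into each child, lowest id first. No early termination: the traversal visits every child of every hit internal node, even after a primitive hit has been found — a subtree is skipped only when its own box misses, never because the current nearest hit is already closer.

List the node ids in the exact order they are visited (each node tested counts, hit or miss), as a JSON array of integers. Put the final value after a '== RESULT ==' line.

Traverse from the root:
N0 x:[28,40] y:[53/2,95/2] z:[15,52] -> hit [28,40], descend [4, 8, 17, 19]
  N4 x:[28,33] y:[79/2,95/2] z:[15,32] -> miss, prune
  N8 x:[85/3,31] y:[53/2,77/2] z:[27,52] -> hit [85/3,31], descend [1, 5, 7, 15]
    N1 x:[85/3,29] y:[53/2,29] z:[47,49] -> miss, prune
    N5 x:[89/3,31] y:[31,67/2] z:[46,52] -> miss, prune
    N7 x:[29,92/3] y:[28,29] z:[27,29] -> hit [29,29] leaf, test {P6@t=29}
    N15 x:[85/3,29] y:[36,77/2] z:[36,37] -> miss, prune
  N17 x:[32,118/3] y:[27,36] z:[32,50] -> hit [32,36], descend [6, 10, 14, 16]
    N6 x:[32,98/3] y:[27,59/2] z:[42,44] -> miss, prune
    N10 x:[107/3,113/3] y:[27,57/2] z:[32,35] -> miss, prune
    N14 x:[38,118/3] y:[71/2,36] z:[49,50] -> miss, prune
    N16 x:[101/3,104/3] y:[57/2,31] z:[43,48] -> miss, prune
  N19 x:[30,40] y:[39,91/2] z:[30,52] -> hit [39,40], descend [2, 3, 9, 13]
    N2 x:[30,95/3] y:[39,83/2] z:[40,46] -> miss, prune
    N3 x:[35,36] y:[41,43] z:[42,48] -> miss, prune
    N9 x:[113/3,39] y:[40,43] z:[50,52] -> miss, prune
    N13 x:[39,40] y:[89/2,91/2] z:[30,35] -> miss, prune

order=[0, 4, 8, 1, 5, 7, 15, 17, 6, 10, 14, 16, 19, 2, 3, 9, 13]  |boxes|=17  |leaves|=1  hit=P6

== RESULT ==
[0, 4, 8, 1, 5, 7, 15, 17, 6, 10, 14, 16, 19, 2, 3, 9, 13]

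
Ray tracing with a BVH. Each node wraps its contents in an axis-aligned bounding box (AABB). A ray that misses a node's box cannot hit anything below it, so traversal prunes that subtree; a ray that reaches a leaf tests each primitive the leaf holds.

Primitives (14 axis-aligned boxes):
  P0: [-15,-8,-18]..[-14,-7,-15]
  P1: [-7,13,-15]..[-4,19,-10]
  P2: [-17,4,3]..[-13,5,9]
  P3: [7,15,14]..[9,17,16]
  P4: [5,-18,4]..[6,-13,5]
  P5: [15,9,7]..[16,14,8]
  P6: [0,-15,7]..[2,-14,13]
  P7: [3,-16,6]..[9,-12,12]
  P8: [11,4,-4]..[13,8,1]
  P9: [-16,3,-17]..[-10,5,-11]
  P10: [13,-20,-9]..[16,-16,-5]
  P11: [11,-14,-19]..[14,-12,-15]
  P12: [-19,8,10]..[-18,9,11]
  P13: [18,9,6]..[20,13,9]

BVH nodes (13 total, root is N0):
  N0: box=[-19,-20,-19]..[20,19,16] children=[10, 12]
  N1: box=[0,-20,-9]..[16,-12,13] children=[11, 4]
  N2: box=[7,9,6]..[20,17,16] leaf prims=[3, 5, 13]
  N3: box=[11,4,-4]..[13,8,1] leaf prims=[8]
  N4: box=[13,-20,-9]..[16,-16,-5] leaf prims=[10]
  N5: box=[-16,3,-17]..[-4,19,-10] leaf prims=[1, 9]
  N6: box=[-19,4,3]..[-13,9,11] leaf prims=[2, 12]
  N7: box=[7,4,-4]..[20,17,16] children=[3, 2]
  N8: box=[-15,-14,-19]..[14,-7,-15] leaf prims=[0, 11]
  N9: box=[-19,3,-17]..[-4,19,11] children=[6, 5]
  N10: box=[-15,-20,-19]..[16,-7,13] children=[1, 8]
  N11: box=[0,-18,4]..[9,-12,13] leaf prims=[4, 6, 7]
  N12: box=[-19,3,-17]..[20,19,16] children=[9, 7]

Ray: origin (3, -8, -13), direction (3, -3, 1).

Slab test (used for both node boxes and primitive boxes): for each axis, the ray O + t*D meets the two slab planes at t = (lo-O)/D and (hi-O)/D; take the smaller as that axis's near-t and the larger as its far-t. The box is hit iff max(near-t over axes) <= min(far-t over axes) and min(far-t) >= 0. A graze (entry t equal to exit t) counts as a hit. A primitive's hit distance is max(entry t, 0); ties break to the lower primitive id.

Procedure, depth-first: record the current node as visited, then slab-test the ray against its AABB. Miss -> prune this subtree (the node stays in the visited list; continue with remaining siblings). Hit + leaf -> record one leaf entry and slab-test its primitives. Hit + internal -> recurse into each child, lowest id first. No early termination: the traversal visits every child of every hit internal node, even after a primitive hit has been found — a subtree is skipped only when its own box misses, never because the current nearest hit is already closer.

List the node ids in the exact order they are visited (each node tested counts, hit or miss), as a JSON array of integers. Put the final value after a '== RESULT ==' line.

Trace the traversal:
N0 x:[-22/3,17/3] y:[-9,4] z:[-6,29] -> hit [-6,4], descend [10, 12]
  N10 x:[-6,13/3] y:[-1/3,4] z:[-6,26] -> hit [-1/3,4], descend [1, 8]
    N1 x:[-1,13/3] y:[4/3,4] z:[4,26] -> hit [4,4], descend [4, 11]
      N4 x:[10/3,13/3] y:[8/3,4] z:[4,8] -> hit [4,4] leaf, test {P10@t=4}
      N11 x:[-1,2] y:[4/3,10/3] z:[17,26] -> miss, prune
    N8 x:[-6,11/3] y:[-1/3,2] z:[-6,-2] -> miss, prune
  N12 x:[-22/3,17/3] y:[-9,-11/3] z:[-4,29] -> miss, prune

order=[0, 10, 1, 4, 11, 8, 12]  |boxes|=7  |leaves|=1  hit=P10

== RESULT ==
[0, 10, 1, 4, 11, 8, 12]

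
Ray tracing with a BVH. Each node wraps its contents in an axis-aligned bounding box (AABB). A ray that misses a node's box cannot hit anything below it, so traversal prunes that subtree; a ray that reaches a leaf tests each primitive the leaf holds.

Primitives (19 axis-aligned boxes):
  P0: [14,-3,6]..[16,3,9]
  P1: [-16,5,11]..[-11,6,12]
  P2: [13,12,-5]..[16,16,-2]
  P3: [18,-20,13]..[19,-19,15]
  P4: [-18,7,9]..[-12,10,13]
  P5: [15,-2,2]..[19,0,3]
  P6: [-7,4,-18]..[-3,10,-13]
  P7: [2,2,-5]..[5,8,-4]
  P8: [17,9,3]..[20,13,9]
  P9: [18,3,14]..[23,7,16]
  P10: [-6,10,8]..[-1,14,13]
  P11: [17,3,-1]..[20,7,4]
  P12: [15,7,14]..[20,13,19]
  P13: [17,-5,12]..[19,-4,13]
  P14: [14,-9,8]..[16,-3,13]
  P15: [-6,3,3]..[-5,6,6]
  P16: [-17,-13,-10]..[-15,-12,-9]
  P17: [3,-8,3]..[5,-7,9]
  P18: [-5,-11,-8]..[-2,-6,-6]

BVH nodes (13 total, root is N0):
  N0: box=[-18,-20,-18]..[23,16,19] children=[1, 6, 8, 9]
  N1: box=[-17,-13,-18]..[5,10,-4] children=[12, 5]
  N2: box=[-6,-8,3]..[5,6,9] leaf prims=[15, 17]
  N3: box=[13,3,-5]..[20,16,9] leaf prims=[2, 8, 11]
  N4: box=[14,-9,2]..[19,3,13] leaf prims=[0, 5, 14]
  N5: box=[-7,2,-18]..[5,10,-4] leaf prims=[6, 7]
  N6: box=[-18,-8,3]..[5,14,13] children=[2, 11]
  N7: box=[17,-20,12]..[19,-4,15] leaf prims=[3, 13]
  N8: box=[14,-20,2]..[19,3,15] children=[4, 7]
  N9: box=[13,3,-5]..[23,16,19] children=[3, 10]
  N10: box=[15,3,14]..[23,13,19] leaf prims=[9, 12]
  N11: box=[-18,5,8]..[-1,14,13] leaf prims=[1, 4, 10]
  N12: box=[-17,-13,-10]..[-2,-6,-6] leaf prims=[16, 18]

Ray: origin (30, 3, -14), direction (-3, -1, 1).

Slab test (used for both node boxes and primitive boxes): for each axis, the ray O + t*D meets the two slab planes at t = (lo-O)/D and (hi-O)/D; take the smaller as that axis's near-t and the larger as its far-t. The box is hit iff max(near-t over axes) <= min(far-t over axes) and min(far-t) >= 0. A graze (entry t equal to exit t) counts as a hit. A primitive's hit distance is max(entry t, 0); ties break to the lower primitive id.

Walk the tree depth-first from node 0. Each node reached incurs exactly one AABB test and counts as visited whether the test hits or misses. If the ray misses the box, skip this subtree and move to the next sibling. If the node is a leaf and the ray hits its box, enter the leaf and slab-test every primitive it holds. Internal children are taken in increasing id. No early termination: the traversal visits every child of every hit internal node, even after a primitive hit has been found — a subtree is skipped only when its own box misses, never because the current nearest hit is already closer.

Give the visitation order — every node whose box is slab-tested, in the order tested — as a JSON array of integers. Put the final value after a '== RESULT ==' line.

Trace the traversal:
N0 x:[7/3,16] y:[-13,23] z:[-4,33] -> hit [7/3,16], descend [1, 6, 8, 9]
  N1 x:[25/3,47/3] y:[-7,16] z:[-4,10] -> hit [25/3,10], descend [5, 12]
    N5 x:[25/3,37/3] y:[-7,1] z:[-4,10] -> miss, prune
    N12 x:[32/3,47/3] y:[9,16] z:[4,8] -> miss, prune
  N6 x:[25/3,16] y:[-11,11] z:[17,27] -> miss, prune
  N8 x:[11/3,16/3] y:[0,23] z:[16,29] -> miss, prune
  N9 x:[7/3,17/3] y:[-13,0] z:[9,33] -> miss, prune

7 AABB tests over nodes [0, 1, 5, 12, 6, 8, 9]; 0 leaves entered; closest miss.

== RESULT ==
[0, 1, 5, 12, 6, 8, 9]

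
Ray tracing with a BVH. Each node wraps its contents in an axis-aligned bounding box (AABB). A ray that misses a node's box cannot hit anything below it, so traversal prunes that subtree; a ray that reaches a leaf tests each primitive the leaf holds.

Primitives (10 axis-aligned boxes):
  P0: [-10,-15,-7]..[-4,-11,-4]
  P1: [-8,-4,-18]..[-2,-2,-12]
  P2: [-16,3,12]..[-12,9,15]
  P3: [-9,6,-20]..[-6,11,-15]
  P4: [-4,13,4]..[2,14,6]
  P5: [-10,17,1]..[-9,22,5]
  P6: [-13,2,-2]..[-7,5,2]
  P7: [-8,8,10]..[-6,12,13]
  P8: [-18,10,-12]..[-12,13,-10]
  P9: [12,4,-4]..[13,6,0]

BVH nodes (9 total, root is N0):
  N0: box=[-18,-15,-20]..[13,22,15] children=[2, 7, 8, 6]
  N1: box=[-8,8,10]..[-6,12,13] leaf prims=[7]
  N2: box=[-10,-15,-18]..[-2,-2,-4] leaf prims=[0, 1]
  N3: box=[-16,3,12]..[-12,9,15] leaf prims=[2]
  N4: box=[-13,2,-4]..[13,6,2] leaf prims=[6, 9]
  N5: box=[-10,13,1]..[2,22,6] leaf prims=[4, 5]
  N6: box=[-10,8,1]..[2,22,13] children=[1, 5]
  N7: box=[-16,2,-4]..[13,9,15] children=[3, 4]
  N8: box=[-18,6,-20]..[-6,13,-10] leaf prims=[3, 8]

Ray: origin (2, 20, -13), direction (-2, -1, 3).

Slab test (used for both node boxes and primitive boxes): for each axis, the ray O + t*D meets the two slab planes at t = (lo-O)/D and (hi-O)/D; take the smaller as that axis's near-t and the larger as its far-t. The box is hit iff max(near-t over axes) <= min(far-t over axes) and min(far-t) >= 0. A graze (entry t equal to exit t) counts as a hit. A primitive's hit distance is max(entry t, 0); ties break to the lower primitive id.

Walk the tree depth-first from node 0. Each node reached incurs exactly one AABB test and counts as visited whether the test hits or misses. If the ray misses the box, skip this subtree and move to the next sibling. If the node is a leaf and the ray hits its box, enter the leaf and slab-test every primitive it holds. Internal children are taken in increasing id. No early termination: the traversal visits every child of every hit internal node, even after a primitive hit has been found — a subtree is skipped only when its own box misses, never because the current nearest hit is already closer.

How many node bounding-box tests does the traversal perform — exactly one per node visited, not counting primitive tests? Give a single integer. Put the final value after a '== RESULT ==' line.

Traverse from the root:
N0 x:[-11/2,10] y:[-2,35] z:[-7/3,28/3] -> hit [-2,28/3], descend [2, 6, 7, 8]
  N2 x:[2,6] y:[22,35] z:[-5/3,3] -> miss, prune
  N6 x:[0,6] y:[-2,12] z:[14/3,26/3] -> hit [14/3,6], descend [1, 5]
    N1 x:[4,5] y:[8,12] z:[23/3,26/3] -> miss, prune
    N5 x:[0,6] y:[-2,7] z:[14/3,19/3] -> hit [14/3,6] leaf, test {P4(miss), P5(miss)}
  N7 x:[-11/2,9] y:[11,18] z:[3,28/3] -> miss, prune
  N8 x:[4,10] y:[7,14] z:[-7/3,1] -> miss, prune

order=[0, 2, 6, 1, 5, 7, 8]  |boxes|=7  |leaves|=1  hit=miss

== RESULT ==
7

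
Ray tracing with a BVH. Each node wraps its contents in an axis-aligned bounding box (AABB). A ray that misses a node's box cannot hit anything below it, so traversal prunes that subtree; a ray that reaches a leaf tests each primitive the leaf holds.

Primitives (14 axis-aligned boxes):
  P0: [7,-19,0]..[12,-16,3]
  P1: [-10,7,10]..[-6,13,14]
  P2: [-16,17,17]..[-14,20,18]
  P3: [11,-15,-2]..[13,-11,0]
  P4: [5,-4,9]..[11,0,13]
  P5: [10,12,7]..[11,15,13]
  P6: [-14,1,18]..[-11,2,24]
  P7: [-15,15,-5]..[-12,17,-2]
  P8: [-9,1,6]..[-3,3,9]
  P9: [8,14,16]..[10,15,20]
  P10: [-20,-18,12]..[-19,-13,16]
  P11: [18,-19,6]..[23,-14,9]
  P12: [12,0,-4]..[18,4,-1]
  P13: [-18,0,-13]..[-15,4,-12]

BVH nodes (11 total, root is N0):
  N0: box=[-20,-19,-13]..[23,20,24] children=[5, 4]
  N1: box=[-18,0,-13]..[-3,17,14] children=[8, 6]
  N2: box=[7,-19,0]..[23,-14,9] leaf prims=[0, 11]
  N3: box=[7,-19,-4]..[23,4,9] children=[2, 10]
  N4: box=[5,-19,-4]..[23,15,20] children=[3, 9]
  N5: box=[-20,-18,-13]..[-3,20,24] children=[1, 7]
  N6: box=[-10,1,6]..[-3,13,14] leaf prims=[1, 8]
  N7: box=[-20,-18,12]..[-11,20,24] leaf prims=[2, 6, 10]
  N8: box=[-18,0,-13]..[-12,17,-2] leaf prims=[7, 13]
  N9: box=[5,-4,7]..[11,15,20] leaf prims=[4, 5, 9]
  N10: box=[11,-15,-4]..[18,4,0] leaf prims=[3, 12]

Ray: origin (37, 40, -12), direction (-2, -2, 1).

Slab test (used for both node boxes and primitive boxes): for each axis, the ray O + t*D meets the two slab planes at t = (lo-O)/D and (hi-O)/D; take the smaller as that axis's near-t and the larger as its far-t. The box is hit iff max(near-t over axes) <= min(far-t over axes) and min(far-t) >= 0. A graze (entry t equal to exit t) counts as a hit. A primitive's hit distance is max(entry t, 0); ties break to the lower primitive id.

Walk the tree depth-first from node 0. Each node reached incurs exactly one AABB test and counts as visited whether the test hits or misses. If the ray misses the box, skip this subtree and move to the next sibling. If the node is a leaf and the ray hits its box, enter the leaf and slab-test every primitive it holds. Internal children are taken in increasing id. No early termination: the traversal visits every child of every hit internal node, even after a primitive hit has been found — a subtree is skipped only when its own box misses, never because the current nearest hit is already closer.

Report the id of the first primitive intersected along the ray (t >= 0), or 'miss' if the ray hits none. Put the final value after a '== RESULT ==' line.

Walk:
N0 x:[7,57/2] y:[10,59/2] z:[-1,36] -> hit [10,57/2], descend [4, 5]
  N4 x:[7,16] y:[25/2,59/2] z:[8,32] -> hit [25/2,16], descend [3, 9]
    N3 x:[7,15] y:[18,59/2] z:[8,21] -> miss, prune
    N9 x:[13,16] y:[25/2,22] z:[19,32] -> miss, prune
  N5 x:[20,57/2] y:[10,29] z:[-1,36] -> hit [20,57/2], descend [1, 7]
    N1 x:[20,55/2] y:[23/2,20] z:[-1,26] -> hit [20,20], descend [6, 8]
      N6 x:[20,47/2] y:[27/2,39/2] z:[18,26] -> miss, prune
      N8 x:[49/2,55/2] y:[23/2,20] z:[-1,10] -> miss, prune
    N7 x:[24,57/2] y:[10,29] z:[24,36] -> hit [24,57/2] leaf, test {P2(miss), P6(miss), P10@t=28}

Summary -> nodes [0, 4, 3, 9, 5, 1, 6, 8, 7]; box-tests=9; leaf-entries=1; first=P10

== RESULT ==
10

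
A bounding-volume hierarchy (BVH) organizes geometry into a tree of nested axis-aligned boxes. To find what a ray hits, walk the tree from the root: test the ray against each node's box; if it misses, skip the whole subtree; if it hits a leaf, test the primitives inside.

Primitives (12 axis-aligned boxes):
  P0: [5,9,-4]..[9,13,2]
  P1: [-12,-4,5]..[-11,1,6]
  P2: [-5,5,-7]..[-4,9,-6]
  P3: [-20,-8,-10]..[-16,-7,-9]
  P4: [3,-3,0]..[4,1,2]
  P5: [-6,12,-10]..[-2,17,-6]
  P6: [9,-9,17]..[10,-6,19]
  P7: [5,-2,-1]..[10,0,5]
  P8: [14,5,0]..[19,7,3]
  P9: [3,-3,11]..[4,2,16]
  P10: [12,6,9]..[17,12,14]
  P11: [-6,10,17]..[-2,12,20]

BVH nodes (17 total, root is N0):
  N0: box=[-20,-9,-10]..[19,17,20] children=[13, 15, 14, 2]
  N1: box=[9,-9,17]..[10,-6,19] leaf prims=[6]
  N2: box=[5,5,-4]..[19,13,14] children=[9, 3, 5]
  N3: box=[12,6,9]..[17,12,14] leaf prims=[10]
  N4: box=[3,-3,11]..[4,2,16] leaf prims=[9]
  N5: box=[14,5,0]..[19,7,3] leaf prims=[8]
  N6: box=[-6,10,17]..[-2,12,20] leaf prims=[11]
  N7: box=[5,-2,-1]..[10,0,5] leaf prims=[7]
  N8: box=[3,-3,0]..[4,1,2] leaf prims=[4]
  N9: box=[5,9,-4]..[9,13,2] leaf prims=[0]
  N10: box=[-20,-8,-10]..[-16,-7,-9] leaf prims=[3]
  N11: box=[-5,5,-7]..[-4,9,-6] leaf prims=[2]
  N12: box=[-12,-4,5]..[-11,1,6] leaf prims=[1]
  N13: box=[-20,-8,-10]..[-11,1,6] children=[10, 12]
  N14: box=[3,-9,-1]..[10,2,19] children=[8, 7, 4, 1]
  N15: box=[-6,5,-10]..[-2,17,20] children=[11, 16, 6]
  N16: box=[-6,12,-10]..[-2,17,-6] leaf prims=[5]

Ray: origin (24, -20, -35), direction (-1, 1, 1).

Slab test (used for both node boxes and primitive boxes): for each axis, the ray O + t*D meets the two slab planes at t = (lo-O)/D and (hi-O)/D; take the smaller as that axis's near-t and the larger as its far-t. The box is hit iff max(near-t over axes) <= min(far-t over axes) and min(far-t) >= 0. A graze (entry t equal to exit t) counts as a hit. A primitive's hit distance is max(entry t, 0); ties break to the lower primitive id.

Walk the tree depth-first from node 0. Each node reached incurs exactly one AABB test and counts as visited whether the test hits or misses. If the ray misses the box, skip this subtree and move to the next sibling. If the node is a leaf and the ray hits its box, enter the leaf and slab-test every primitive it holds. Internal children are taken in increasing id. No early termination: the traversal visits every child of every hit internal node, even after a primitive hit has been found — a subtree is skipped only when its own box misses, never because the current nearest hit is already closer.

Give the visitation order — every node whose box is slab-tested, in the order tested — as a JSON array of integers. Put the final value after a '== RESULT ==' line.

Trace the traversal:
N0 x:[5,44] y:[11,37] z:[25,55] -> hit [25,37], descend [2, 13, 14, 15]
  N2 x:[5,19] y:[25,33] z:[31,49] -> miss, prune
  N13 x:[35,44] y:[12,21] z:[25,41] -> miss, prune
  N14 x:[14,21] y:[11,22] z:[34,54] -> miss, prune
  N15 x:[26,30] y:[25,37] z:[25,55] -> hit [26,30], descend [6, 11, 16]
    N6 x:[26,30] y:[30,32] z:[52,55] -> miss, prune
    N11 x:[28,29] y:[25,29] z:[28,29] -> hit [28,29] leaf, test {P2@t=28}
    N16 x:[26,30] y:[32,37] z:[25,29] -> miss, prune

8 AABB tests over nodes [0, 2, 13, 14, 15, 6, 11, 16]; 1 leaf entered; closest P2.

== RESULT ==
[0, 2, 13, 14, 15, 6, 11, 16]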